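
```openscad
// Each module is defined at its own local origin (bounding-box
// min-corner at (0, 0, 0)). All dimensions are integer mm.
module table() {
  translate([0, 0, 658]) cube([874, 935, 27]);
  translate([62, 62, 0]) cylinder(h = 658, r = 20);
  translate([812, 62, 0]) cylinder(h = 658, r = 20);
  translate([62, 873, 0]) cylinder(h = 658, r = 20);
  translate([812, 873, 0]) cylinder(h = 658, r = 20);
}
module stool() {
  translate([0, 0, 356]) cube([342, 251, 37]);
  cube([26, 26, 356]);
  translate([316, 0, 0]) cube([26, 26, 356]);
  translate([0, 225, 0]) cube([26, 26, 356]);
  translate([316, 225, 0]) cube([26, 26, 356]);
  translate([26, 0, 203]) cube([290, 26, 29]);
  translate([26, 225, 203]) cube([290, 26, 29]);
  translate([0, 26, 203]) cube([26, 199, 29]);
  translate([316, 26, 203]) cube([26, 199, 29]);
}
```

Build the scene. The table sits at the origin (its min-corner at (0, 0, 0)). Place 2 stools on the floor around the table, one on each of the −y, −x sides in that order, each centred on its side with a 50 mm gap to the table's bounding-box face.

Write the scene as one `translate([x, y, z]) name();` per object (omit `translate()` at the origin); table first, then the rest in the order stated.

table();
translate([266, -301, 0]) stool();
translate([-392, 342, 0]) stool();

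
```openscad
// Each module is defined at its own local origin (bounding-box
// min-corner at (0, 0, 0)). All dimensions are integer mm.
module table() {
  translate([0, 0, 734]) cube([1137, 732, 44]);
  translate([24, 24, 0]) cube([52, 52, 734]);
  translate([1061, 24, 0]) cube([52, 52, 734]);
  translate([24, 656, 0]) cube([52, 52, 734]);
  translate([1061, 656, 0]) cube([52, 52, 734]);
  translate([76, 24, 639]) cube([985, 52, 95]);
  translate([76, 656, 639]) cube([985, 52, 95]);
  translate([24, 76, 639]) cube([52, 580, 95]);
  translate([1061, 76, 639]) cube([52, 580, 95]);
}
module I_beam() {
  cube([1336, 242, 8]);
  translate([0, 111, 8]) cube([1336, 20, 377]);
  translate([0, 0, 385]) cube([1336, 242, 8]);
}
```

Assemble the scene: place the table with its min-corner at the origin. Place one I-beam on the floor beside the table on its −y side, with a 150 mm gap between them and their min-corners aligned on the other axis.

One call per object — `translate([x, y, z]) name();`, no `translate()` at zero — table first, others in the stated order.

table();
translate([0, -392, 0]) I_beam();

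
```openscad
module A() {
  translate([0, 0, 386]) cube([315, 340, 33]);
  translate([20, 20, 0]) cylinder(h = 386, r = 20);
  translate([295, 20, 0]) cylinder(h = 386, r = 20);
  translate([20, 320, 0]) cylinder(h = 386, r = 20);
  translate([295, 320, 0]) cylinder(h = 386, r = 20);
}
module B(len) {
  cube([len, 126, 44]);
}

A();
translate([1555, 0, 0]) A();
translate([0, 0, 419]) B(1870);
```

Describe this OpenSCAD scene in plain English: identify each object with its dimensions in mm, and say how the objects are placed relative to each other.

A is a four-legged stool. The seat is a 315×340×33 mm slab whose top surface is at z = 419 mm; four round legs, each 40 mm in diameter, run from the floor (z = 0) to the underside of the seat, each leg's axis is inset half a diameter from the nearest pair of seat edges (so the leg's bounding box is flush with the corner).

B is a rectangular beam 1870 mm long (x), 126 mm deep (y), 44 mm thick (z).

The beam spans the tops of two stools placed 1240 mm apart, resting at z = 419 mm.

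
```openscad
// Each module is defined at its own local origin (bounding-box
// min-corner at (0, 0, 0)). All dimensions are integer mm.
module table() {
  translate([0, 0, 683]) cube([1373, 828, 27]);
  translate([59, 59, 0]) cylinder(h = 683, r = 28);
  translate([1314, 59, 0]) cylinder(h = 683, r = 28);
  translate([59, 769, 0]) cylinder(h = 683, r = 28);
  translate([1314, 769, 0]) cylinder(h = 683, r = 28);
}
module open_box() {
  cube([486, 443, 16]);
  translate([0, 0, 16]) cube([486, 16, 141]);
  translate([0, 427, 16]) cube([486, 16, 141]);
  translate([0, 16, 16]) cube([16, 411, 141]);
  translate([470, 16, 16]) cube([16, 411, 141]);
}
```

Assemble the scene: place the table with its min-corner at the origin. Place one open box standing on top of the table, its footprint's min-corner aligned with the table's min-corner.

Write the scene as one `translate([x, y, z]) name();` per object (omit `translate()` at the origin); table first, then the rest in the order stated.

table();
translate([0, 0, 710]) open_box();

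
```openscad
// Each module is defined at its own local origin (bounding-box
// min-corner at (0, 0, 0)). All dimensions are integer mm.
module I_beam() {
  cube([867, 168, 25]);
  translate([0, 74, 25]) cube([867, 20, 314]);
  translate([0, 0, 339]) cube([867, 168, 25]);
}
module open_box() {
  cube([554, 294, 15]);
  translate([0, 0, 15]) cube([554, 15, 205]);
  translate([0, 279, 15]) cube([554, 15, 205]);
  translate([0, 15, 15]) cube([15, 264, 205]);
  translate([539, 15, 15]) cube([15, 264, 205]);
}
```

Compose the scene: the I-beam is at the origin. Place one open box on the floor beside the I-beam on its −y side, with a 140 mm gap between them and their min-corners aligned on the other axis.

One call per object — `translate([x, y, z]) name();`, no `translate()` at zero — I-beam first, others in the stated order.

I_beam();
translate([0, -434, 0]) open_box();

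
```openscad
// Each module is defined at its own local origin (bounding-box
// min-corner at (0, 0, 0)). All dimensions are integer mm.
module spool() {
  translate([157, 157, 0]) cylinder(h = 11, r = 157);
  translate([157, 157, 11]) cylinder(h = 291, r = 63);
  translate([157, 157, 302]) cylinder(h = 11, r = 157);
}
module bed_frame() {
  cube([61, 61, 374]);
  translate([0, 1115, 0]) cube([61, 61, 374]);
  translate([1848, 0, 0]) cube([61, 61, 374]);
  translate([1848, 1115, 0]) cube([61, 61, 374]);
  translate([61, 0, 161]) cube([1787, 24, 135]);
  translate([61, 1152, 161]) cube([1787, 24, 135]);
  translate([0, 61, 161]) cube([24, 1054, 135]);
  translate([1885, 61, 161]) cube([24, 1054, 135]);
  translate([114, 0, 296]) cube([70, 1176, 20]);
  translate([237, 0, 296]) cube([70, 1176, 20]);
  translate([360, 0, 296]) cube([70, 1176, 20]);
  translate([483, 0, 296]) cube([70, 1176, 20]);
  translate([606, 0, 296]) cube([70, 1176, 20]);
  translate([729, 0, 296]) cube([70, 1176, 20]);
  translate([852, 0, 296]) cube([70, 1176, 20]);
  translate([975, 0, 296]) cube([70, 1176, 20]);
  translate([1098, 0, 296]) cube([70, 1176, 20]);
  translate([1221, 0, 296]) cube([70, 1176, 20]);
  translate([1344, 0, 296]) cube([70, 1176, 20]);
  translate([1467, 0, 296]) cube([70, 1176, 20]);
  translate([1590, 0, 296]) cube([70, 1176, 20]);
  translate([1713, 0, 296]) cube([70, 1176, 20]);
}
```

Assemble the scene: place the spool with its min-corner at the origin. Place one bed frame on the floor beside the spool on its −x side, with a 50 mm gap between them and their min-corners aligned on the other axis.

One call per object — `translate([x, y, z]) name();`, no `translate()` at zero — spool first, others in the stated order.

spool();
translate([-1959, 0, 0]) bed_frame();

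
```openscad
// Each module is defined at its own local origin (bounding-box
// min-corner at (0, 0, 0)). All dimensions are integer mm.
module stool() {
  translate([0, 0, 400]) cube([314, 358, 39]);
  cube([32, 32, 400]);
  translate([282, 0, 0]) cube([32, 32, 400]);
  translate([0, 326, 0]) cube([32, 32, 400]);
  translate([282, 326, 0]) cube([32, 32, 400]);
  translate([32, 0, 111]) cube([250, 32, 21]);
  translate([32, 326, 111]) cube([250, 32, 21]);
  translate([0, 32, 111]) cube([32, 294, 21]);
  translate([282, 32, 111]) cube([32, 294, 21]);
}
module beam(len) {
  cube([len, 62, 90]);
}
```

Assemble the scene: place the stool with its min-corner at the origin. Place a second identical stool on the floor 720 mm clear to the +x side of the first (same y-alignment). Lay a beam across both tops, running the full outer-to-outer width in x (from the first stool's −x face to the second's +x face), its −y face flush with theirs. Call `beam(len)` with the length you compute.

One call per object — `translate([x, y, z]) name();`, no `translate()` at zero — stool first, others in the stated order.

stool();
translate([1034, 0, 0]) stool();
translate([0, 0, 439]) beam(1348);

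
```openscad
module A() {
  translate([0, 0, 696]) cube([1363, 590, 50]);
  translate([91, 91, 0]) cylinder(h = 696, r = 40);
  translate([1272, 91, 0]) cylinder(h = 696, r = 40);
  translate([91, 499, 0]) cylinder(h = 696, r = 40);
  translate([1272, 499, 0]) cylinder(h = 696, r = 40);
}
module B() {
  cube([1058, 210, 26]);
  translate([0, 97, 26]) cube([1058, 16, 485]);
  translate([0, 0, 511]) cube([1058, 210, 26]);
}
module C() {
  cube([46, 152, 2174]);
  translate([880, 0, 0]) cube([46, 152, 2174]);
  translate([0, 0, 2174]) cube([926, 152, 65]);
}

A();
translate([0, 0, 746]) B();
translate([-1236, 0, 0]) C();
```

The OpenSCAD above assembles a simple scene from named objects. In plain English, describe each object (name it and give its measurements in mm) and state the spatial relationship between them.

A is a rectangular dining table. The top is 1363×590×50 mm with its upper surface at z = 746 mm. It stands on four round legs of 80 mm diameter, each leg's bounding box inset 51 mm from the nearest pair of top edges, running from the floor to the underside of the top.

B is an I-beam lying along x, 1058 mm long. Overall section height 537 mm. Two flanges 210 mm wide (y) and 26 mm thick, one on the floor and one at the top; a web 16 mm thick runs between them, centred on the flange width.

C is a rectangular door frame: two vertical jambs of 46×152 mm section, 2174 mm tall, with a clear opening 834 mm wide between their inner faces. A header 65 mm tall and 152 mm deep lies on top of the jambs and spans the full outside width.

The I-beam is on top of the table. The door frame is on the floor beside the table on its −x side.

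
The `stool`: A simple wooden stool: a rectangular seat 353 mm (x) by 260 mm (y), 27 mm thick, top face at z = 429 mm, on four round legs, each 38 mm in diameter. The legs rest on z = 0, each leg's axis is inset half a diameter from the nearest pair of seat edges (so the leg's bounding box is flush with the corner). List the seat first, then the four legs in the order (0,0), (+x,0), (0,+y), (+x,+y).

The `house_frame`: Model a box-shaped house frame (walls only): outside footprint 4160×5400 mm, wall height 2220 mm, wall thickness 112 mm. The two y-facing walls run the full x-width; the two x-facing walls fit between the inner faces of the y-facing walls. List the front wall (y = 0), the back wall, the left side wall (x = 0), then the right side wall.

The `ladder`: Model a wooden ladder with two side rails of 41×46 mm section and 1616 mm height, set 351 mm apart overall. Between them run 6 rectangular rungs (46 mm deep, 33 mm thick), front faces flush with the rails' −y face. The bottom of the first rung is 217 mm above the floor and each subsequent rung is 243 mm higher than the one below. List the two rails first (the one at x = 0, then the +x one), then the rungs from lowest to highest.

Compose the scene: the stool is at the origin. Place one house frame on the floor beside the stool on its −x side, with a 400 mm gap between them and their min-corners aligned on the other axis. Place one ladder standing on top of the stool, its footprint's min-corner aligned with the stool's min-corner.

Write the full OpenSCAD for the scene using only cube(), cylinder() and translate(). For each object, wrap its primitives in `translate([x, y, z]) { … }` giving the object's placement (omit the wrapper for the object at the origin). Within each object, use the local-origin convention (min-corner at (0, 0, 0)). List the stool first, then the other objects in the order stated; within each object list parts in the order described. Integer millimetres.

translate([0, 0, 402]) cube([353, 260, 27]);
translate([19, 19, 0]) cylinder(h = 402, r = 19);
translate([334, 19, 0]) cylinder(h = 402, r = 19);
translate([19, 241, 0]) cylinder(h = 402, r = 19);
translate([334, 241, 0]) cylinder(h = 402, r = 19);
translate([-4560, 0, 0]) {
  cube([4160, 112, 2220]);
  translate([0, 5288, 0]) cube([4160, 112, 2220]);
  translate([0, 112, 0]) cube([112, 5176, 2220]);
  translate([4048, 112, 0]) cube([112, 5176, 2220]);
}
translate([0, 0, 429]) {
  cube([41, 46, 1616]);
  translate([310, 0, 0]) cube([41, 46, 1616]);
  translate([41, 0, 217]) cube([269, 46, 33]);
  translate([41, 0, 460]) cube([269, 46, 33]);
  translate([41, 0, 703]) cube([269, 46, 33]);
  translate([41, 0, 946]) cube([269, 46, 33]);
  translate([41, 0, 1189]) cube([269, 46, 33]);
  translate([41, 0, 1432]) cube([269, 46, 33]);
}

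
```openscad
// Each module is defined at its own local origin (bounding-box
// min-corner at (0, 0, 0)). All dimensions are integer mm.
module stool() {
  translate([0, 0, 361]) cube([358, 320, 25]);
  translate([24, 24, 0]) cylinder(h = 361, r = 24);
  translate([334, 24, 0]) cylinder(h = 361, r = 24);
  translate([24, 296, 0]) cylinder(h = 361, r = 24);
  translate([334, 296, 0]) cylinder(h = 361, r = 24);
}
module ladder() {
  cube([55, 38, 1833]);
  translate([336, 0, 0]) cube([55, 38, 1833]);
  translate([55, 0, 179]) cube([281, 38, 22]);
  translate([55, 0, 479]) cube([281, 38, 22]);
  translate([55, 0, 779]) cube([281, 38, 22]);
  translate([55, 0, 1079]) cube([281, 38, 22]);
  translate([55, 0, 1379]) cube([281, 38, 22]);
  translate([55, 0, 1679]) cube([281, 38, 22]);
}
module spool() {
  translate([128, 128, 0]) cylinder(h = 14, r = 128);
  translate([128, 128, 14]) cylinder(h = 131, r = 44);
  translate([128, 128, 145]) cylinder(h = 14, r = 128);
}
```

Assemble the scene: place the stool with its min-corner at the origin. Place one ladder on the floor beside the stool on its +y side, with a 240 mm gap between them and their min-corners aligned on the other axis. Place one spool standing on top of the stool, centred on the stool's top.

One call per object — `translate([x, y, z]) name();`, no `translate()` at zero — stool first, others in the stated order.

stool();
translate([0, 560, 0]) ladder();
translate([51, 32, 386]) spool();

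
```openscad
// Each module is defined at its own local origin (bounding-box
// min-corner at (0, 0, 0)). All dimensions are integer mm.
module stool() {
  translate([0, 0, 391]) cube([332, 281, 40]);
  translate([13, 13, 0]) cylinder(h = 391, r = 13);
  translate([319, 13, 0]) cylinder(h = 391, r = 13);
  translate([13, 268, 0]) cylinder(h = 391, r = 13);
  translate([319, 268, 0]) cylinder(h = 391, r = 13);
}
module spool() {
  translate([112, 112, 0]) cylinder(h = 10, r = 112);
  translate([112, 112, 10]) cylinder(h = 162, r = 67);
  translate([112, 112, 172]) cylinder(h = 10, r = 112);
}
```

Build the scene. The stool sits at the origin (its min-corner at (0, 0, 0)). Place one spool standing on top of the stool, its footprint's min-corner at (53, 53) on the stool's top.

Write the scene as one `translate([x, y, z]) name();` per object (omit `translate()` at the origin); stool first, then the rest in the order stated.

stool();
translate([53, 53, 431]) spool();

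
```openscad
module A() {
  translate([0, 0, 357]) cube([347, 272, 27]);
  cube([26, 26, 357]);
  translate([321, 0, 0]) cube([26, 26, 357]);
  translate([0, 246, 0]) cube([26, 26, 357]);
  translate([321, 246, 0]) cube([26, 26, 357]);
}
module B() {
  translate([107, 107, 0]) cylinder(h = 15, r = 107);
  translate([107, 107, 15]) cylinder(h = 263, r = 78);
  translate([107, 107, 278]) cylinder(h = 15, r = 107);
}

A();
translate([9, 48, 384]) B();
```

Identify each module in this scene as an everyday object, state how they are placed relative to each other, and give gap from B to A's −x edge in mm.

A is a stool. B is a spool. The spool is on top of the stool. The gap from the spool to the stool's −x edge is 9 mm.

The spool's min-x is at 9; the stool's min-x is 0; gap = 9 mm.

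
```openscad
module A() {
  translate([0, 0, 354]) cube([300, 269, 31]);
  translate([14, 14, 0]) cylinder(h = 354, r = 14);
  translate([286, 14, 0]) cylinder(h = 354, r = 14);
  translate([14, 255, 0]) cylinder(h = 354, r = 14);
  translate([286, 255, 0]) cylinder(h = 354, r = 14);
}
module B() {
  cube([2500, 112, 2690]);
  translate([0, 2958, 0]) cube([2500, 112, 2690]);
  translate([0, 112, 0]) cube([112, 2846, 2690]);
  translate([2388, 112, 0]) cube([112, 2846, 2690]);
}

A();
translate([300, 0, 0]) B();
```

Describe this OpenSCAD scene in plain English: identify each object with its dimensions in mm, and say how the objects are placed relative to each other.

A is a four-legged stool. The seat is a 300×269×31 mm slab whose top surface is at z = 385 mm; four round legs, each 28 mm in diameter, run from the floor (z = 0) to the underside of the seat, each leg's axis is inset half a diameter from the nearest pair of seat edges (so the leg's bounding box is flush with the corner).

B is the wall frame of a small rectangular building: four walls, each 2690 mm tall and 112 mm thick, enclosing a footprint 2500 mm (x) by 3070 mm (y) outside-to-outside, with no floor or roof. The front and back walls (the −y and +y sides) span the full width; the two side walls fit between them.

The house frame is against the stool's +x side, with their −y faces flush.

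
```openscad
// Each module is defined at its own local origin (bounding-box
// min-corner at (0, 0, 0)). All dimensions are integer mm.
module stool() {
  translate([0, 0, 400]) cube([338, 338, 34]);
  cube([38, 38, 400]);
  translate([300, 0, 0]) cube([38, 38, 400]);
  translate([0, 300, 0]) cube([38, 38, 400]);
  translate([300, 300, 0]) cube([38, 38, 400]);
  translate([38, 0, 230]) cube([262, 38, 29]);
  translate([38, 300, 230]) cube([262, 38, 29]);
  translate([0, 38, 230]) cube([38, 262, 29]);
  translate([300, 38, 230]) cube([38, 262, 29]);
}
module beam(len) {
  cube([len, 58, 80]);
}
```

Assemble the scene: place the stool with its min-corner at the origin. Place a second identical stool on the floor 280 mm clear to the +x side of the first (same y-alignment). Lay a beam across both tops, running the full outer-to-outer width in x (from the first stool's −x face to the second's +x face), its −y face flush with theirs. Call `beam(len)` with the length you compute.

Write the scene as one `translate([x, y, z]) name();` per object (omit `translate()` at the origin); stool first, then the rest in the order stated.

stool();
translate([618, 0, 0]) stool();
translate([0, 0, 434]) beam(956);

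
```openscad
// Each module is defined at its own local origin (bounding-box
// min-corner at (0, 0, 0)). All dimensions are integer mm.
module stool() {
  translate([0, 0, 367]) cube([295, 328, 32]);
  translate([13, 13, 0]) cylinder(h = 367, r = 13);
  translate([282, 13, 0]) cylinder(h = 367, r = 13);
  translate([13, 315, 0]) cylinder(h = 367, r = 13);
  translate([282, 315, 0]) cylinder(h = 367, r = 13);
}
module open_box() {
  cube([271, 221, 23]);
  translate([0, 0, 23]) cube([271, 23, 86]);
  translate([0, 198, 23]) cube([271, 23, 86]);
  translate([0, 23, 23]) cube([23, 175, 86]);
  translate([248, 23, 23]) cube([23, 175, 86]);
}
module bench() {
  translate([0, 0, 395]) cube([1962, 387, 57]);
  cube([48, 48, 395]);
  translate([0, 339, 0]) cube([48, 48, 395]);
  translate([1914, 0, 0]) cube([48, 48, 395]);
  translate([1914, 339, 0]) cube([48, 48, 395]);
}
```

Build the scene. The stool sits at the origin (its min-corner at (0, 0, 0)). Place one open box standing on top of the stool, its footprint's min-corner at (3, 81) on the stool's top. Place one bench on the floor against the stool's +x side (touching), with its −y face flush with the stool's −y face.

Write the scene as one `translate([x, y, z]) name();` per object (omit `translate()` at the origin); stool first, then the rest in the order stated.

stool();
translate([3, 81, 399]) open_box();
translate([295, 0, 0]) bench();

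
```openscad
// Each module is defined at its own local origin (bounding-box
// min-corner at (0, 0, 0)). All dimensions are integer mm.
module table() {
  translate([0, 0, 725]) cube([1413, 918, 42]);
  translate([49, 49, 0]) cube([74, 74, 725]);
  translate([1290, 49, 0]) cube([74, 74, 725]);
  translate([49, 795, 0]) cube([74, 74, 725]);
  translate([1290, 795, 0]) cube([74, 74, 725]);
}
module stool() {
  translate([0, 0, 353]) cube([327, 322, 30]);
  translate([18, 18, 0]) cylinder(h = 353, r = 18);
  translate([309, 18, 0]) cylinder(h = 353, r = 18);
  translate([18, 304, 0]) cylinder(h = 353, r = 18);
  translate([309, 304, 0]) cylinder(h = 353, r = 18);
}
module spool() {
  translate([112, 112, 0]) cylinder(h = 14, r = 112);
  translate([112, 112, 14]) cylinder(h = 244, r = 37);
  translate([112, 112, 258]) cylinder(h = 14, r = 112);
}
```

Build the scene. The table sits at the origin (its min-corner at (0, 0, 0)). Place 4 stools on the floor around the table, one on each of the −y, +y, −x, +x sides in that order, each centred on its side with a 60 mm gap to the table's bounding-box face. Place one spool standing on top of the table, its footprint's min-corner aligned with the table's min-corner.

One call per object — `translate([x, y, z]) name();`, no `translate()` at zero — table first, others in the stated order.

table();
translate([543, -382, 0]) stool();
translate([543, 978, 0]) stool();
translate([-387, 298, 0]) stool();
translate([1473, 298, 0]) stool();
translate([0, 0, 767]) spool();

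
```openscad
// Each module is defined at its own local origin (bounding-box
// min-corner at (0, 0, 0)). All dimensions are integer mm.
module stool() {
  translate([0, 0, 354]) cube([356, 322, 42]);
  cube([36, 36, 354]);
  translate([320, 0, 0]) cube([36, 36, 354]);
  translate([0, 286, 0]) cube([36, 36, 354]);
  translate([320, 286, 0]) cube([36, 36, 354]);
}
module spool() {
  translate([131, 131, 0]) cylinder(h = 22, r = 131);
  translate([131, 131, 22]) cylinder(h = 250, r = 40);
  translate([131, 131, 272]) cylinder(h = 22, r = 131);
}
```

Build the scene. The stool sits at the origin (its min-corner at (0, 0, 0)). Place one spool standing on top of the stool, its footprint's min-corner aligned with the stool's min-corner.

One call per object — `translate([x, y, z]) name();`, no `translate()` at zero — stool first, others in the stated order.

stool();
translate([0, 0, 396]) spool();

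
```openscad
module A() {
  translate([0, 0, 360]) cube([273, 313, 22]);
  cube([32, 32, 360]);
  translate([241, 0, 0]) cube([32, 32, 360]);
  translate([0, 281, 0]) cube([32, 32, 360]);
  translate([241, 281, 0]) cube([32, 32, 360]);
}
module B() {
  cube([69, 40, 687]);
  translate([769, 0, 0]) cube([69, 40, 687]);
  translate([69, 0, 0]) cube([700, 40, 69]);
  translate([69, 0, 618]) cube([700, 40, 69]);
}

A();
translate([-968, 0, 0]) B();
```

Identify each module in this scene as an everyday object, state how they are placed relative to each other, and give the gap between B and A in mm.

The picture frame's nearest face is 130 mm from the stool's −x face.

A is a stool. B is a picture frame. The picture frame is on the floor beside the stool on its −x side. The gap between the picture frame and the stool is 130 mm.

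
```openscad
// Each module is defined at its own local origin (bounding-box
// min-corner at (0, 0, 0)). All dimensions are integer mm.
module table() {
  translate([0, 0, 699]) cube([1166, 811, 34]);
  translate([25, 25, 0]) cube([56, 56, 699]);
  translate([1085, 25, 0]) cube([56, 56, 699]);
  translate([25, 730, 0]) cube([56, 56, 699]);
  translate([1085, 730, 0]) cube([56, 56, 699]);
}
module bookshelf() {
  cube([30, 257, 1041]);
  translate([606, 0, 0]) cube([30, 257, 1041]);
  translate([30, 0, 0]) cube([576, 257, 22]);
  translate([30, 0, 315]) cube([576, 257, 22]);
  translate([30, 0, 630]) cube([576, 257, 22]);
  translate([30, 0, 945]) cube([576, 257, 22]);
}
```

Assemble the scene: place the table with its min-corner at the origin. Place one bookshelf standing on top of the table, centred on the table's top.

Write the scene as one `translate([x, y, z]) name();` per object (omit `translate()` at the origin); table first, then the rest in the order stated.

table();
translate([265, 277, 733]) bookshelf();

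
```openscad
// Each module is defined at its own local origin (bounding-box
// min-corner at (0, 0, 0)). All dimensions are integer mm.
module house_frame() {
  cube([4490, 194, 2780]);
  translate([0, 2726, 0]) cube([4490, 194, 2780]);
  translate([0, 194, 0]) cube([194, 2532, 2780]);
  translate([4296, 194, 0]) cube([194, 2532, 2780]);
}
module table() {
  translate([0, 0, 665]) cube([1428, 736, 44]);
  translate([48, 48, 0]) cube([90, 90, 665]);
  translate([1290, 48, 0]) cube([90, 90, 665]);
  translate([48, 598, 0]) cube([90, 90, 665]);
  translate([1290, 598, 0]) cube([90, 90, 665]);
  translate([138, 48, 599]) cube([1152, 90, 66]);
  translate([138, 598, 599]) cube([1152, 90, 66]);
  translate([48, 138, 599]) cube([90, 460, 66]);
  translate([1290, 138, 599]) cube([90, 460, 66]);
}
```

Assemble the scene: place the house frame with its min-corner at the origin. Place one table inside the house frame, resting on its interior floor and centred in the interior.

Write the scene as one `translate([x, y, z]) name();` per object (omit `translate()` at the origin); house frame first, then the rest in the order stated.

house_frame();
translate([1531, 1092, 0]) table();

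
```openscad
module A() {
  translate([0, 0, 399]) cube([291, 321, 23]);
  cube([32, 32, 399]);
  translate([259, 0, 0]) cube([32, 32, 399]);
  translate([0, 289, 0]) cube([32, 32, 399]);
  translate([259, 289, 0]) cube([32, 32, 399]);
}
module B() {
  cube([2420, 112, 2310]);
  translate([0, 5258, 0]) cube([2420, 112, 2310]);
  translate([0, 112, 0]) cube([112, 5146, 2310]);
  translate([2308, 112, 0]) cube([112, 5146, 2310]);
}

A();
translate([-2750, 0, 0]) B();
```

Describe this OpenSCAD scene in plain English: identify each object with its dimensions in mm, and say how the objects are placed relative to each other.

A is a four-legged stool. The seat is a 291×321×23 mm slab whose top surface is at z = 422 mm; four square legs, each 32×32 mm in cross-section, run from the floor (z = 0) to the underside of the seat, each flush with a corner of the seat.

B is the wall frame of a small rectangular building: four walls, each 2310 mm tall and 112 mm thick, enclosing a footprint 2420 mm (x) by 5370 mm (y) outside-to-outside, with no floor or roof. The front and back walls (the −y and +y sides) span the full width; the two side walls fit between them.

The house frame is on the floor beside the stool on its −x side.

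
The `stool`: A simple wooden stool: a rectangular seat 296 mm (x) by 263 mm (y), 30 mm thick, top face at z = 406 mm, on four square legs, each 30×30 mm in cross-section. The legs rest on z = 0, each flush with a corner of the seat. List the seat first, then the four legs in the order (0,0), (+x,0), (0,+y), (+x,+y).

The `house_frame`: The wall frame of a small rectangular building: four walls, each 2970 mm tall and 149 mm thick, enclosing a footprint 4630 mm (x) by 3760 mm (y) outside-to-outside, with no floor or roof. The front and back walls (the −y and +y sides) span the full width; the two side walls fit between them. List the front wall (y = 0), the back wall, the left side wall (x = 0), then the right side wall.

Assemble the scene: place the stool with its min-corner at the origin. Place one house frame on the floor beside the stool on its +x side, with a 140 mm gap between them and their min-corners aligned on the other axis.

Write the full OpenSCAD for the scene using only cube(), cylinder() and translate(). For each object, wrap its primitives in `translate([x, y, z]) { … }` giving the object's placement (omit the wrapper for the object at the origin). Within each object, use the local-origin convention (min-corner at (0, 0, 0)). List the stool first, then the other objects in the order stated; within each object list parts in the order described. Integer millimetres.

translate([0, 0, 376]) cube([296, 263, 30]);
cube([30, 30, 376]);
translate([266, 0, 0]) cube([30, 30, 376]);
translate([0, 233, 0]) cube([30, 30, 376]);
translate([266, 233, 0]) cube([30, 30, 376]);
translate([436, 0, 0]) {
  cube([4630, 149, 2970]);
  translate([0, 3611, 0]) cube([4630, 149, 2970]);
  translate([0, 149, 0]) cube([149, 3462, 2970]);
  translate([4481, 149, 0]) cube([149, 3462, 2970]);
}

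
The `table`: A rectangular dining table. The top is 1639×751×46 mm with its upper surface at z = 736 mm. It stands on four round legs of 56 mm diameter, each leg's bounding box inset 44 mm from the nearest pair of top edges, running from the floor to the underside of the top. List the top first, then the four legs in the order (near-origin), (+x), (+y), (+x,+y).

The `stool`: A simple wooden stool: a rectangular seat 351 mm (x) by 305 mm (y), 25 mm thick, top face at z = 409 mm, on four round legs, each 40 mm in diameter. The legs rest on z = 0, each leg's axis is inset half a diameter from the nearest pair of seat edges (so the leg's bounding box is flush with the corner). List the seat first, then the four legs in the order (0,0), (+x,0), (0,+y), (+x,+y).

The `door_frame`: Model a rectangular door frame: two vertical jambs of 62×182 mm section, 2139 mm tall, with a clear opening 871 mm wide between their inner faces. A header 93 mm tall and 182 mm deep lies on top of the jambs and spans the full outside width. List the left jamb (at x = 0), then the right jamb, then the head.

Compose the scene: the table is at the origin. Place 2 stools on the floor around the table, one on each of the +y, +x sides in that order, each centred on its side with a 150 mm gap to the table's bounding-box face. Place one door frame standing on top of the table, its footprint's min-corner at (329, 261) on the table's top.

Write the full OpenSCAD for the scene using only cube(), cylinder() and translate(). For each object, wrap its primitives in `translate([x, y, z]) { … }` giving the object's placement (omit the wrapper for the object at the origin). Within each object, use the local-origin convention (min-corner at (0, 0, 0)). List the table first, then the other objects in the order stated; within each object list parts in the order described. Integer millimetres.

translate([0, 0, 690]) cube([1639, 751, 46]);
translate([72, 72, 0]) cylinder(h = 690, r = 28);
translate([1567, 72, 0]) cylinder(h = 690, r = 28);
translate([72, 679, 0]) cylinder(h = 690, r = 28);
translate([1567, 679, 0]) cylinder(h = 690, r = 28);
translate([644, 901, 0]) {
  translate([0, 0, 384]) cube([351, 305, 25]);
  translate([20, 20, 0]) cylinder(h = 384, r = 20);
  translate([331, 20, 0]) cylinder(h = 384, r = 20);
  translate([20, 285, 0]) cylinder(h = 384, r = 20);
  translate([331, 285, 0]) cylinder(h = 384, r = 20);
}
translate([1789, 223, 0]) {
  translate([0, 0, 384]) cube([351, 305, 25]);
  translate([20, 20, 0]) cylinder(h = 384, r = 20);
  translate([331, 20, 0]) cylinder(h = 384, r = 20);
  translate([20, 285, 0]) cylinder(h = 384, r = 20);
  translate([331, 285, 0]) cylinder(h = 384, r = 20);
}
translate([329, 261, 736]) {
  cube([62, 182, 2139]);
  translate([933, 0, 0]) cube([62, 182, 2139]);
  translate([0, 0, 2139]) cube([995, 182, 93]);
}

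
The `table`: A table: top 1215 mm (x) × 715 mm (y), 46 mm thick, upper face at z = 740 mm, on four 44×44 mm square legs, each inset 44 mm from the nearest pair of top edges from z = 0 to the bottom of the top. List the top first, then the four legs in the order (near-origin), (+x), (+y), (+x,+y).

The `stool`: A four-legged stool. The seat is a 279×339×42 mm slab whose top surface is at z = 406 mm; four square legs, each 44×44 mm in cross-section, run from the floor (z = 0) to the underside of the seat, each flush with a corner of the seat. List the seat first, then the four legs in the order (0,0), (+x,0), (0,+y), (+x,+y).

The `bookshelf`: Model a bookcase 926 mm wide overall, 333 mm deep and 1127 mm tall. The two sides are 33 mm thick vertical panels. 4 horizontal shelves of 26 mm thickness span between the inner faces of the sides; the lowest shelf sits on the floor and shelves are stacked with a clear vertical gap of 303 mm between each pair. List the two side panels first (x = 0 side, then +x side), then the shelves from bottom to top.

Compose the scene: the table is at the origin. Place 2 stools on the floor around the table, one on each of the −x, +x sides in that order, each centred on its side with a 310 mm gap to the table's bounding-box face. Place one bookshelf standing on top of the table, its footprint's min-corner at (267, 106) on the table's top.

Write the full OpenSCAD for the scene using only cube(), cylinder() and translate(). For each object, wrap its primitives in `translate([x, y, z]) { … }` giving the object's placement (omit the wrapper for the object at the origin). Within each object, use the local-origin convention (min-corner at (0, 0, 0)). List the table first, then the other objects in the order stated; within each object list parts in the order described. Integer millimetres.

translate([0, 0, 694]) cube([1215, 715, 46]);
translate([44, 44, 0]) cube([44, 44, 694]);
translate([1127, 44, 0]) cube([44, 44, 694]);
translate([44, 627, 0]) cube([44, 44, 694]);
translate([1127, 627, 0]) cube([44, 44, 694]);
translate([-589, 188, 0]) {
  translate([0, 0, 364]) cube([279, 339, 42]);
  cube([44, 44, 364]);
  translate([235, 0, 0]) cube([44, 44, 364]);
  translate([0, 295, 0]) cube([44, 44, 364]);
  translate([235, 295, 0]) cube([44, 44, 364]);
}
translate([1525, 188, 0]) {
  translate([0, 0, 364]) cube([279, 339, 42]);
  cube([44, 44, 364]);
  translate([235, 0, 0]) cube([44, 44, 364]);
  translate([0, 295, 0]) cube([44, 44, 364]);
  translate([235, 295, 0]) cube([44, 44, 364]);
}
translate([267, 106, 740]) {
  cube([33, 333, 1127]);
  translate([893, 0, 0]) cube([33, 333, 1127]);
  translate([33, 0, 0]) cube([860, 333, 26]);
  translate([33, 0, 329]) cube([860, 333, 26]);
  translate([33, 0, 658]) cube([860, 333, 26]);
  translate([33, 0, 987]) cube([860, 333, 26]);
}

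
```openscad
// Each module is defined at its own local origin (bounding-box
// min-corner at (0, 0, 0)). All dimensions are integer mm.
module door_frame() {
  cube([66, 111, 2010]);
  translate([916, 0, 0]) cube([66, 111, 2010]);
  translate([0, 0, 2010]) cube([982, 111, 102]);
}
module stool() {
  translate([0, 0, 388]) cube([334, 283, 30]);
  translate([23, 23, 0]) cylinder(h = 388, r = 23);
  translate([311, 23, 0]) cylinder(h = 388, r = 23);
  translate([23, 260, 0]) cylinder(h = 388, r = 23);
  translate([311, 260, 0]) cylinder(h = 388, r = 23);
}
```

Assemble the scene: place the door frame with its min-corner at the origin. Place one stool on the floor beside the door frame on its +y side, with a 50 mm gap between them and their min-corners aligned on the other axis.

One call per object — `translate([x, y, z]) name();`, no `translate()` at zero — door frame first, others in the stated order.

door_frame();
translate([0, 161, 0]) stool();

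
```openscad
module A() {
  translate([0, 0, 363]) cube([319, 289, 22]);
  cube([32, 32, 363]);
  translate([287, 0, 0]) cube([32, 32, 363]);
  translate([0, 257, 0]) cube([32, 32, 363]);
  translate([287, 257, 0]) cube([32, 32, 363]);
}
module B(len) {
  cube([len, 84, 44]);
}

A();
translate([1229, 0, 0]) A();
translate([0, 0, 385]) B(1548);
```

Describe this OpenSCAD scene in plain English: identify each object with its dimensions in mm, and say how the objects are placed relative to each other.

A is a simple wooden stool: a rectangular seat 319 mm (x) by 289 mm (y), 22 mm thick, top face at z = 385 mm, on four square legs, each 32×32 mm in cross-section. The legs rest on z = 0, each flush with a corner of the seat.

B is a rectangular beam 1548 mm long (x), 84 mm deep (y), 44 mm thick (z).

The beam spans the tops of two stools placed 910 mm apart, resting at z = 385 mm.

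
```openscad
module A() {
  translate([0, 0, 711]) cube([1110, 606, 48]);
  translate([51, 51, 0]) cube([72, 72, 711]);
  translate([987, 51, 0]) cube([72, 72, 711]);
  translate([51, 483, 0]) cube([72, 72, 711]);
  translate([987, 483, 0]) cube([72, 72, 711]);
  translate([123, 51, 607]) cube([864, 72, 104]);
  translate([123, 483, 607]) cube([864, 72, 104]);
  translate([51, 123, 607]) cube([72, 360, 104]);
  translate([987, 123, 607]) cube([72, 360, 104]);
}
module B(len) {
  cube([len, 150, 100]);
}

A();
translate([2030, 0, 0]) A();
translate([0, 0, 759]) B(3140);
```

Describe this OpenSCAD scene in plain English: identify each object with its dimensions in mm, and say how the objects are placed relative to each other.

A is a rectangular dining table. The top is 1110×606×48 mm with its upper surface at z = 759 mm. It stands on four 72×72 mm square legs, each inset 51 mm from the nearest pair of top edges, running from the floor to the underside of the top. Four apron rails, 72 mm thick and 104 mm tall, run between adjacent legs with their top edges flush with the underside of the top and their outer faces flush with the legs' outer faces.

B is a rectangular beam 3140 mm long (x), 150 mm deep (y), 100 mm thick (z).

The beam spans the tops of two tables placed 920 mm apart, resting at z = 759 mm.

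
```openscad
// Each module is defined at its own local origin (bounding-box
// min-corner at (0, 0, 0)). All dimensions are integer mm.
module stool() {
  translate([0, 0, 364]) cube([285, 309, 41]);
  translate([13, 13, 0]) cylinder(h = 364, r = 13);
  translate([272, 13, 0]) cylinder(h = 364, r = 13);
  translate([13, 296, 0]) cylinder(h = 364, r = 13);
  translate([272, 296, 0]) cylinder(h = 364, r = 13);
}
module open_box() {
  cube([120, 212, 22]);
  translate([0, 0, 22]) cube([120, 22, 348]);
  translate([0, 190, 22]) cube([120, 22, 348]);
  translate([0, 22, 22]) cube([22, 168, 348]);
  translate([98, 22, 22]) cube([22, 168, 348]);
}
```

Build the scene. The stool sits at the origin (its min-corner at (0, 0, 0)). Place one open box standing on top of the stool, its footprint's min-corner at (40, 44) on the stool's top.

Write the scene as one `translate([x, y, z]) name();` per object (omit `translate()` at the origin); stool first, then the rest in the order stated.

stool();
translate([40, 44, 405]) open_box();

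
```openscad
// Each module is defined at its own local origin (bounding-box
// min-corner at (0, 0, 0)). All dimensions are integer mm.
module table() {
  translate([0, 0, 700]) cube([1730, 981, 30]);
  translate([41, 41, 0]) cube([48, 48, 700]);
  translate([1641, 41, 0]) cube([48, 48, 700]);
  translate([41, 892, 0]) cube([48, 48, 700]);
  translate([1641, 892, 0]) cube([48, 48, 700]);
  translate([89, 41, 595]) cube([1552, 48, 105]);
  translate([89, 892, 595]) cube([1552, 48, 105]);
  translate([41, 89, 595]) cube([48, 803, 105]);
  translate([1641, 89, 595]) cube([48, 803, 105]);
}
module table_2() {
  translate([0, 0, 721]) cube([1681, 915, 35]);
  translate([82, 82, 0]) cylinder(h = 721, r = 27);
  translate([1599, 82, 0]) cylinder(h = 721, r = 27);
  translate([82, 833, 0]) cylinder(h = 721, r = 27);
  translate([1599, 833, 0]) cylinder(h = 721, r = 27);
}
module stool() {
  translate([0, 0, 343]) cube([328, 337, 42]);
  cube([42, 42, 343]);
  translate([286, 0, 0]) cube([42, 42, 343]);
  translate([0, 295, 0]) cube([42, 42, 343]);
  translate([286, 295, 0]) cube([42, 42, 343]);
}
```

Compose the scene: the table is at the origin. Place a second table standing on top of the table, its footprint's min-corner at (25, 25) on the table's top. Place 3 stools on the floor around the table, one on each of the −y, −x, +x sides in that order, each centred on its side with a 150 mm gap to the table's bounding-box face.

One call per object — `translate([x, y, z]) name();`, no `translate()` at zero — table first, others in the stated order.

table();
translate([25, 25, 730]) table_2();
translate([701, -487, 0]) stool();
translate([-478, 322, 0]) stool();
translate([1880, 322, 0]) stool();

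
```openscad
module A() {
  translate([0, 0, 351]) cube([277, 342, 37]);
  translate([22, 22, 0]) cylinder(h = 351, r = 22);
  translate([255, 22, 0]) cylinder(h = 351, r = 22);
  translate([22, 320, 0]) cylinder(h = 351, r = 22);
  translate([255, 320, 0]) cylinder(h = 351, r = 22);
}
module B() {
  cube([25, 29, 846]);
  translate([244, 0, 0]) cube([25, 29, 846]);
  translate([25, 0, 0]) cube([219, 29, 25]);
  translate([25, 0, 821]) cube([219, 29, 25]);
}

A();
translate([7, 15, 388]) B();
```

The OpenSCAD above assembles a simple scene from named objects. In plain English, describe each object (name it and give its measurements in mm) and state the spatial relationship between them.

A is a four-legged stool. The seat is a 277×342×37 mm slab whose top surface is at z = 388 mm; four round legs, each 44 mm in diameter, run from the floor (z = 0) to the underside of the seat, each leg's axis is inset half a diameter from the nearest pair of seat edges (so the leg's bounding box is flush with the corner).

B is a picture frame with a 219×796 mm rectangular opening (x by z) and a uniform 25 mm border on every side. Frame depth is 29 mm along y. It is built from two vertical stiles running the full outside height and two horizontal rails spanning the gap between the stiles.

The picture frame is on top of the stool.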